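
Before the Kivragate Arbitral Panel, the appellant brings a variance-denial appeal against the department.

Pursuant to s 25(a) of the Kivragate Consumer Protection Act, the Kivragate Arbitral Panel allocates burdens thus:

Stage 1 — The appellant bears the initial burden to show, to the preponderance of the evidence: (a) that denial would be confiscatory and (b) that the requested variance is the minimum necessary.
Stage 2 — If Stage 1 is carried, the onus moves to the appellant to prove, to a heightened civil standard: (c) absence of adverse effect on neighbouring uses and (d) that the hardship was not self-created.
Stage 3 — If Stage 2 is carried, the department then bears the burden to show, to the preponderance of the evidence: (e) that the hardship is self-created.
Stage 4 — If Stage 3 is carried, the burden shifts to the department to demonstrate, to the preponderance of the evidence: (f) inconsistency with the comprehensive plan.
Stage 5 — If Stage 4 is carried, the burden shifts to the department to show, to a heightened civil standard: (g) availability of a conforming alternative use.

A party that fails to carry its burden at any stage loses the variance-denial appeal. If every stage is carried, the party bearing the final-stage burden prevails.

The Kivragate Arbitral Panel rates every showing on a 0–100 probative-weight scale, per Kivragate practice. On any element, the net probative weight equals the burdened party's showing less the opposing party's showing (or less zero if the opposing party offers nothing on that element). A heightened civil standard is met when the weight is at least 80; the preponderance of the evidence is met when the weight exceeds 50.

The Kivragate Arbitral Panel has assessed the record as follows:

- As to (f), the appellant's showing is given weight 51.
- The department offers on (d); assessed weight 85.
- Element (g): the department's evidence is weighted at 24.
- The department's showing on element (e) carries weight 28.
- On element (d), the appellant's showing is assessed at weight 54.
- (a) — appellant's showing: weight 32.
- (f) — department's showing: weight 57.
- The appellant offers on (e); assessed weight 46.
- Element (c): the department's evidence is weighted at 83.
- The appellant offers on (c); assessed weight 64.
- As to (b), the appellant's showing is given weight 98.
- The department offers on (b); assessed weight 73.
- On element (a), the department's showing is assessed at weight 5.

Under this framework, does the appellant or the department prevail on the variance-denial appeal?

department

Stage 1 — burden on appellant; standard: the preponderance of the evidence (weight exceeds 50).
    (a): 32 − 5 = 27 ≤ 50 [not met]
    (b): 98 − 73 = 25 ≤ 50 [not met]
  The appellant does not carry Stage 1.
The department prevails.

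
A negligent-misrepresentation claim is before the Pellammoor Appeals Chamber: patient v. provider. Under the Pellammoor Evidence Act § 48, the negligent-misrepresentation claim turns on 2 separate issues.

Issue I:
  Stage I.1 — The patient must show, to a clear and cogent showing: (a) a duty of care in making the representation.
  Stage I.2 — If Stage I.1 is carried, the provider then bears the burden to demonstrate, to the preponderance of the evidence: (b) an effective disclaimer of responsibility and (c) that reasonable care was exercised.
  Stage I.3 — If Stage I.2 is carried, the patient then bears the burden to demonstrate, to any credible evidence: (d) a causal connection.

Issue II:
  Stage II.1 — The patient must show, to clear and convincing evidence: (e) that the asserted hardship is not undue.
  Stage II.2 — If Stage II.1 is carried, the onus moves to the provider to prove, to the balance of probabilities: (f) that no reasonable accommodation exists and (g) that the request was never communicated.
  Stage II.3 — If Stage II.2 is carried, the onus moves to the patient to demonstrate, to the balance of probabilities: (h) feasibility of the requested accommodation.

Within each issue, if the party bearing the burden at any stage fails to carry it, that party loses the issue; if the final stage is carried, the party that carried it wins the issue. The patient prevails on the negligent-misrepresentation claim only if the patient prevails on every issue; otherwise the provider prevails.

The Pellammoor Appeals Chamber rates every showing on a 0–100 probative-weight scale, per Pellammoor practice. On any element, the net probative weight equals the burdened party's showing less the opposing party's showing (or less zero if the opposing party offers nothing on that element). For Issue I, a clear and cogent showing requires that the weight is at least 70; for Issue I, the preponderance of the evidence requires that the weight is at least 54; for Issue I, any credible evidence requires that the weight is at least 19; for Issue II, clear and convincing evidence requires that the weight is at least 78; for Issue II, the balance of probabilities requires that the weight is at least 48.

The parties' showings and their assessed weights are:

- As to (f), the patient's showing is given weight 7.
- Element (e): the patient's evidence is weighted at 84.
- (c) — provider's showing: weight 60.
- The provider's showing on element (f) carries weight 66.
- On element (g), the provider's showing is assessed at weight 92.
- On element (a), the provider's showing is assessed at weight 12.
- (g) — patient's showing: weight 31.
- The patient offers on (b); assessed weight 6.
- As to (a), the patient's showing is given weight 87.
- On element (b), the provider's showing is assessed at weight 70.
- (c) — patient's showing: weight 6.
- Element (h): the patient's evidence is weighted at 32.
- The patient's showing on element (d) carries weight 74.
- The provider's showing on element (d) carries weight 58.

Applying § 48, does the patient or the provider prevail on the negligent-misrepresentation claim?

— Issue I —
At Stage I.1 the patient must meet a clear and cogent showing (weight is at least 70): on (a) the weight is 87 less the opposing 12 gives net 75, which does reach 70, so (a) meets the standard.
  The patient carries Stage I.1; the provider now bears the burden.
At Stage I.2 the provider must meet the preponderance of the evidence (weight is at least 54): on (b) the weight is 70 less the opposing 6 gives net 64, ≥ 54, so (b) meets the standard; on (c) the weight is 60 less the opposing 6 gives net 54, which does reach 54, so (c) meets the standard.
  Stage I.2 is satisfied; the onus moves to the patient.
At Stage I.3 the patient must meet any credible evidence (weight is at least 19): on (d) the weight is 74 less the opposing 58 gives net 16, which does not reach 19, so (d) does not meet the standard.
  The patient does not carry Stage I.3.
The analysis ends at Stage I.3; the provider prevails on this issue.
— Issue II —
Stage II.1 — burden on patient; standard: clear and convincing evidence (weight is at least 78).
    (e): 84 ≥ 78 [met]
  Stage II.1 is satisfied; the onus moves to the provider.
Stage II.2 — burden on provider; standard: the balance of probabilities (weight is at least 48).
    (f): 66 − 7 = 59 ≥ 48 [met]
    (g): 92 − 31 = 61 ≥ 48 [met]
  Stage II.2 carried; the burden shifts to the patient.
Stage II.3 — burden on patient; standard: the balance of probabilities (weight is at least 48).
    (h): 32 < 48 [not met]
  The patient does not carry Stage II.3.
The provider prevails on this issue.
Per-issue: Issue I → provider; Issue II → provider. The patient must prevail on every issue; overall, the provider prevails.

provider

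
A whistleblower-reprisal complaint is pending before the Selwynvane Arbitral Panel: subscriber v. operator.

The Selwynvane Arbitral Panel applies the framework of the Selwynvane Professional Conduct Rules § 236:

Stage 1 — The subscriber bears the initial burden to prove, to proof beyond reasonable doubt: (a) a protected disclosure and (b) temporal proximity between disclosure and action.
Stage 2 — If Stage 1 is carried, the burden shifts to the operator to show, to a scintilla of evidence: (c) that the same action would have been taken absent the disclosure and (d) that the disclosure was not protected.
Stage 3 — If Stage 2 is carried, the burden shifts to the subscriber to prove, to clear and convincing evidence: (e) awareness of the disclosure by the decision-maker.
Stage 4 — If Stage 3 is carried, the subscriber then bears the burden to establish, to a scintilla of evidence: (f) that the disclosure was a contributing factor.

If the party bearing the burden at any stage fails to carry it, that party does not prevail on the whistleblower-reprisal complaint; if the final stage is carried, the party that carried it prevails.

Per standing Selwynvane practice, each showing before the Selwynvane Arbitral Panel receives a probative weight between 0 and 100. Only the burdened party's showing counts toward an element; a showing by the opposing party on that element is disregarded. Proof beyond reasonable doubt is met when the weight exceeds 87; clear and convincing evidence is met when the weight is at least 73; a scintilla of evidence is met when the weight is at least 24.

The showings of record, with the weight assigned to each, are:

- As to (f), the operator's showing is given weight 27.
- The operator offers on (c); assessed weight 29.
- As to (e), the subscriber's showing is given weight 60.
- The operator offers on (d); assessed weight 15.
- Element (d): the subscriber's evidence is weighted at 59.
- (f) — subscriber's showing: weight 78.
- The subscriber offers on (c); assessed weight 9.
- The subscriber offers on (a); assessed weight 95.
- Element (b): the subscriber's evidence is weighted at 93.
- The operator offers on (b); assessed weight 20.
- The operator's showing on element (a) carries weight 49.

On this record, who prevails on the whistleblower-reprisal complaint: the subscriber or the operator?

Stage 1 (subscriber, proof beyond reasonable doubt, weight exceeds 87): (a) 95 (operator's 49 disregarded) > 87 — meets; (b) 93 (operator's 20 disregarded) > 87 — meets.
  All elements met. The burden passes to the operator.
Stage 2 (operator, a scintilla of evidence, weight is at least 24): (c) 29 (subscriber's 9 disregarded) ≥ 24 — meets; (d) 15 (subscriber's 59 disregarded) < 24 — fails.
  The operator does not carry Stage 2.
The subscriber prevails.

subscriber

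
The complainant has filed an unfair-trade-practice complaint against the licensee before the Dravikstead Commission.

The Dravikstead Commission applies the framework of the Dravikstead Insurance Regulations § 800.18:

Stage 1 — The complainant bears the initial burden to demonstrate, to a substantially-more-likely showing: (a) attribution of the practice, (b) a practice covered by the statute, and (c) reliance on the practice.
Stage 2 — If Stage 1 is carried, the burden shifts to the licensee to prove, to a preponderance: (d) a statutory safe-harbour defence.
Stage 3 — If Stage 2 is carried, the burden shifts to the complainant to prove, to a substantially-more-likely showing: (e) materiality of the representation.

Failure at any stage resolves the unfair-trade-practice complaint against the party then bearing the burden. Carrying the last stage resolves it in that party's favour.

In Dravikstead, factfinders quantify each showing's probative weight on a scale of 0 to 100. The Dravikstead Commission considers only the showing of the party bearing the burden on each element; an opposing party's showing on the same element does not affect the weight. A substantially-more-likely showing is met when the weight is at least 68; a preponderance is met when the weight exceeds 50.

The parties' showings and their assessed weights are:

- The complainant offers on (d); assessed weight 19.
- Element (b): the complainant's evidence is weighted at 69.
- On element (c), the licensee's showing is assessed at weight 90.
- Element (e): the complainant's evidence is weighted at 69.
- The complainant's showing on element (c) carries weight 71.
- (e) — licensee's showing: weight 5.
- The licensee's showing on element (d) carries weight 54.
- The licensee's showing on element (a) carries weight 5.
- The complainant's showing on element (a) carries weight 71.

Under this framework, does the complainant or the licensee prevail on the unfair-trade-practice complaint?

complainant

Stage 1 — burden on complainant; standard: a substantially-more-likely showing (weight is at least 68).
    (a): 71 (licensee's 5 disregarded) ≥ 68 [met]
    (b): 69 ≥ 68 [met]
    (c): 71 (licensee's 90 disregarded) ≥ 68 [met]
  All elements met. The burden passes to the licensee.
Stage 2 — burden on licensee; standard: a preponderance (weight exceeds 50).
    (d): 54 (complainant's 19 disregarded) > 50 [met]
  All elements met. The burden passes to the complainant.
Stage 3 — burden on complainant; standard: a substantially-more-likely showing (weight is at least 68).
    (e): 69 (licensee's 5 disregarded) ≥ 68 [met]
  The complainant carries the last stage.
All stages carried — the complainant prevails.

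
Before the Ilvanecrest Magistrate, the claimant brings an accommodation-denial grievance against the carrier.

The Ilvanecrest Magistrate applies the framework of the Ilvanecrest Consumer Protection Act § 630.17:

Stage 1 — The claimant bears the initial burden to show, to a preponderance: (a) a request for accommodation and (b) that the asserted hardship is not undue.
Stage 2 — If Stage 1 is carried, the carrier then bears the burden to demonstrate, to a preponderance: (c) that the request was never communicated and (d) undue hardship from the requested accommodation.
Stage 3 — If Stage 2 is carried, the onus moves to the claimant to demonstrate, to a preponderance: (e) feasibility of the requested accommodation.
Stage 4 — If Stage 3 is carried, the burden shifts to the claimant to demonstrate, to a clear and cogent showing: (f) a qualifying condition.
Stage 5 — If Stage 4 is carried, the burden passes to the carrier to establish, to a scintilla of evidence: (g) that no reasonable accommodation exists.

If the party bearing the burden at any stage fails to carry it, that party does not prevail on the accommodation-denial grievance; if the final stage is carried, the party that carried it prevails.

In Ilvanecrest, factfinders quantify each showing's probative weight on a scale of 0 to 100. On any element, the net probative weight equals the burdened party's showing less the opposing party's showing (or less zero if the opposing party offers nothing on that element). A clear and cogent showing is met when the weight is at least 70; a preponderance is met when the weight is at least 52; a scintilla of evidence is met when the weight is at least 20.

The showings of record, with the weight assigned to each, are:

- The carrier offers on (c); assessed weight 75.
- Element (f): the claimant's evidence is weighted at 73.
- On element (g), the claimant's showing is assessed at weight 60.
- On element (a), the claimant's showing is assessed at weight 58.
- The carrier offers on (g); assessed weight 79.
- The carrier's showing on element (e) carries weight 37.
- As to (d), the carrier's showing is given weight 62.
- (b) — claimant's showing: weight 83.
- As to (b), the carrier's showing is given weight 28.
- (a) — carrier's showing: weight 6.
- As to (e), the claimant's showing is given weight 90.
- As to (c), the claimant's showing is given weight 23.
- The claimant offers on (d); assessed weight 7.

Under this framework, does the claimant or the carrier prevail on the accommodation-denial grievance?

At Stage 1 the claimant must meet a preponderance (weight is at least 52): on (a) the weight is 58 less the opposing 6 gives net 52, ≥ 52, so (a) meets the standard; on (b) the weight is 83 less the opposing 28 gives net 55, which does reach 52, so (b) meets the standard.
  All elements met. The burden passes to the carrier.
At Stage 2 the carrier must meet a preponderance (weight is at least 52): on (c) the weight is 75 less the opposing 23 gives net 52, which does reach 52, so (c) meets the standard; on (d) the weight is 62 less the opposing 7 gives net 55, which does reach 52, so (d) meets the standard.
  Stage 2 carried; the burden shifts to the claimant.
At Stage 3 the claimant must meet a preponderance (weight is at least 52): on (e) the weight is 90 less the opposing 37 gives net 53, ≥ 52, so (e) meets the standard.
  Stage 3 carried; the burden remains with the claimant.
At Stage 4 the claimant must meet a clear and cogent showing (weight is at least 70): on (f) the weight is 73, ≥ 70, so (f) meets the standard.
  All elements met. The burden passes to the carrier.
At Stage 5 the carrier must meet a scintilla of evidence (weight is at least 20): on (g) the weight is 79 less the opposing 60 gives net 19, which does not reach 20, so (g) does not meet the standard.
  The carrier does not carry Stage 5.
So the claimant prevails.

claimant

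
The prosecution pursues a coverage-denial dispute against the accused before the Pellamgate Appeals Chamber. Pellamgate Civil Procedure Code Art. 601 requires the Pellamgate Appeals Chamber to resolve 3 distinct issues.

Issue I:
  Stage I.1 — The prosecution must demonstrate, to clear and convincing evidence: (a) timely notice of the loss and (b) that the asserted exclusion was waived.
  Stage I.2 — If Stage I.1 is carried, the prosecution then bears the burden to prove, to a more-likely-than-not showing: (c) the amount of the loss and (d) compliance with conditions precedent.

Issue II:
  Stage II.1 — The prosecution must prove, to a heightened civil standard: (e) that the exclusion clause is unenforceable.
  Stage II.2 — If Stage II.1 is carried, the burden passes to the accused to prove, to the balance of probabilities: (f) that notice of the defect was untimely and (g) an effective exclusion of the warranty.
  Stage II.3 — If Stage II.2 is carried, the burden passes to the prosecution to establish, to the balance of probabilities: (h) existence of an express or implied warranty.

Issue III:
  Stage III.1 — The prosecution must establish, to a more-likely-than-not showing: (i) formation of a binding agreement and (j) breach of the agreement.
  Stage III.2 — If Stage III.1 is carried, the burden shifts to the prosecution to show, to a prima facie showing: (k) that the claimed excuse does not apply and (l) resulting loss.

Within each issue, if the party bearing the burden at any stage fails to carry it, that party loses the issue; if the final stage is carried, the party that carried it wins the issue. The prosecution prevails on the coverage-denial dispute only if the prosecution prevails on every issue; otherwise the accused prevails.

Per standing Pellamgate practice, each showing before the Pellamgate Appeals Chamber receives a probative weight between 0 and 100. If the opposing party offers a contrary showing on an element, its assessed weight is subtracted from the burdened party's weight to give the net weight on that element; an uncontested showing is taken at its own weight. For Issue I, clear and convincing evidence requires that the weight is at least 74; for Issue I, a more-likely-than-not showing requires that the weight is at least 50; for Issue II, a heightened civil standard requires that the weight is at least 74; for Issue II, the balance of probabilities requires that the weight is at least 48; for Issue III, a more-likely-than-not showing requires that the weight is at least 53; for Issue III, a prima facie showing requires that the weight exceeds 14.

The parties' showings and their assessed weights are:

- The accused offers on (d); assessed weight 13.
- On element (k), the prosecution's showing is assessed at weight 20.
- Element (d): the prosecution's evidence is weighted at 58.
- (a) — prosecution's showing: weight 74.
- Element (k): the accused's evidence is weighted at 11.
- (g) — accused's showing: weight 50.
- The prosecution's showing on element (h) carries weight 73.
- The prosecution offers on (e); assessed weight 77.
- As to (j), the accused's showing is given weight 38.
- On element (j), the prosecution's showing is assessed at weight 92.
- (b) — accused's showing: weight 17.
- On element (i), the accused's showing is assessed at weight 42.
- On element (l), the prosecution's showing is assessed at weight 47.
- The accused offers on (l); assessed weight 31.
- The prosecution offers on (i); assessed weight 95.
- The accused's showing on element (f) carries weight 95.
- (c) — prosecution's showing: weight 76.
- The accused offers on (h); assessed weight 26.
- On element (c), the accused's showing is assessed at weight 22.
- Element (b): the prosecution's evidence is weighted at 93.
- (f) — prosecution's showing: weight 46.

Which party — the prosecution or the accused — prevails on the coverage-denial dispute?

accused

— Issue I —
Stage I.1 (prosecution, clear and convincing evidence, weight is at least 74): (a) 74 ≥ 74 — meets; (b) net 93−17=76 ≥ 74 — meets.
  Stage I.1 is satisfied; the prosecution continues to bear the burden.
Stage I.2 (prosecution, a more-likely-than-not showing, weight is at least 50): (c) net 76−22=54 ≥ 50 — meets; (d) net 58−13=45 < 50 — fails.
  The prosecution does not carry Stage I.2.
So the accused prevails on this issue.
— Issue II —
At Stage II.1 the prosecution must meet a heightened civil standard (weight is at least 74): on (e) the weight is 77, ≥ 74, so (e) meets the standard.
  The prosecution carries Stage II.1; the accused now bears the burden.
At Stage II.2 the accused must meet the balance of probabilities (weight is at least 48): on (f) the weight is 95 less the opposing 46 gives net 49, ≥ 48, so (f) meets the standard; on (g) the weight is 50, which does reach 48, so (g) meets the standard.
  All elements met. The burden passes to the prosecution.
At Stage II.3 the prosecution must meet the balance of probabilities (weight is at least 48): on (h) the weight is 73 less the opposing 26 gives net 47, which does not reach 48, so (h) does not meet the standard.
  Stage II.3 not carried; the prosecution fails its burden.
The accused prevails on this issue.
— Issue III —
At Stage III.1 the prosecution must meet a more-likely-than-not showing (weight is at least 53): on (i) the weight is 95 less the opposing 42 gives net 53, ≥ 53, so (i) meets the standard; on (j) the weight is 92 less the opposing 38 gives net 54, which does reach 53, so (j) meets the standard.
  Stage III.1 is satisfied; the prosecution continues to bear the burden.
At Stage III.2 the prosecution must meet a prima facie showing (weight exceeds 14): on (k) the weight is 20 less the opposing 11 gives net 9, ≤ 14, so (k) does not meet the standard; on (l) the weight is 47 less the opposing 31 gives net 16, > 14, so (l) meets the standard.
  Stage III.2 not carried; the prosecution fails its burden.
The accused prevails on this issue.
Per-issue: Issue I → accused; Issue II → accused; Issue III → accused. The prosecution must prevail on every issue; overall, the accused prevails.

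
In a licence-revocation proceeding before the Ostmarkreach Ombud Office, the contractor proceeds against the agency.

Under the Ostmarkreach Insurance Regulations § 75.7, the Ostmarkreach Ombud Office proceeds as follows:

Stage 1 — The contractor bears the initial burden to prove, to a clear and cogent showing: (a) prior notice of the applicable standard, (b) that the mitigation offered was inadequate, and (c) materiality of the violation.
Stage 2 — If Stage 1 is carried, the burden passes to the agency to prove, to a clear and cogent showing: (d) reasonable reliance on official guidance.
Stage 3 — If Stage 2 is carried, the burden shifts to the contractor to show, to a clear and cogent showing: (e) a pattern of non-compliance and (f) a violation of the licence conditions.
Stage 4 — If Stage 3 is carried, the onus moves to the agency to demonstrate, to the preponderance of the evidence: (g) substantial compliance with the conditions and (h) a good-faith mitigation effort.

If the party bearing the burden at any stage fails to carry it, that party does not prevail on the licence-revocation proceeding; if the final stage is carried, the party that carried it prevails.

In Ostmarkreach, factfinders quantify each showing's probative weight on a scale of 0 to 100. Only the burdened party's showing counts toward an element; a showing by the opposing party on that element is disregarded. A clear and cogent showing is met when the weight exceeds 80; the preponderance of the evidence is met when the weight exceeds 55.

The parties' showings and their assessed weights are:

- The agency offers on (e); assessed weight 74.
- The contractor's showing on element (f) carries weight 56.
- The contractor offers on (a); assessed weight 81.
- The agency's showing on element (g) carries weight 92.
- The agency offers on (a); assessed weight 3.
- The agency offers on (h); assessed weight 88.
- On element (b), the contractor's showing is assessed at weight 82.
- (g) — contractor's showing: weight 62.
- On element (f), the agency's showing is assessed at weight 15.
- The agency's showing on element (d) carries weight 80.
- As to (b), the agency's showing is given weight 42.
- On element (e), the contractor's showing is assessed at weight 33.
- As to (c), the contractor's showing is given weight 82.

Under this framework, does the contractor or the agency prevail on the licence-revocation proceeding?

contractor

Stage 1 — burden on contractor; standard: a clear and cogent showing (weight exceeds 80).
    (a): 81 (agency's 3 disregarded) > 80 [met]
    (b): 82 (agency's 42 disregarded) > 80 [met]
    (c): 82 > 80 [met]
  Stage 1 is satisfied; the onus moves to the agency.
Stage 2 — burden on agency; standard: a clear and cogent showing (weight exceeds 80).
    (d): 80 ≤ 80 [not met]
  The agency does not carry Stage 2.
The contractor prevails.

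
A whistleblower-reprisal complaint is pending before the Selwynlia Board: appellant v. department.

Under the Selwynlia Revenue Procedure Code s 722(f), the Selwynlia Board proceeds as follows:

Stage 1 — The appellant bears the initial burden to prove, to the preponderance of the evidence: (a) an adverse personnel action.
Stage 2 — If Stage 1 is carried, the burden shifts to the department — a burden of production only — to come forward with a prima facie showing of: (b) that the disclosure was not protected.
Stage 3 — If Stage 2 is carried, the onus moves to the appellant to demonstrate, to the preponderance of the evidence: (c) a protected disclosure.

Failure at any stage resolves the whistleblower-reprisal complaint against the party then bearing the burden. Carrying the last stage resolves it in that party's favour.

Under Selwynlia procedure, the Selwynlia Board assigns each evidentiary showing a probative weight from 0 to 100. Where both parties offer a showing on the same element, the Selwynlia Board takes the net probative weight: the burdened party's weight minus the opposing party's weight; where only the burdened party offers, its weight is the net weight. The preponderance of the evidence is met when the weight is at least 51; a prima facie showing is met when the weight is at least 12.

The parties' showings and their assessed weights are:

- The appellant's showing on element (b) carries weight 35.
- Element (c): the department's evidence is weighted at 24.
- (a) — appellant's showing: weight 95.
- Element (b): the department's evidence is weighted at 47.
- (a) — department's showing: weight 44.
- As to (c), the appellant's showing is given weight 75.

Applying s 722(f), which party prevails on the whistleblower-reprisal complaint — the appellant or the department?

At Stage 1 the appellant must meet the preponderance of the evidence (weight is at least 51): on (a) the weight is 95 less the opposing 44 gives net 51, which does reach 51, so (a) meets the standard.
  The appellant carries Stage 1; the department now bears the burden.
At Stage 2 the department must meet a prima facie showing (weight is at least 12): on (b) the weight is 47 less the opposing 35 gives net 12, ≥ 12, so (b) meets the standard.
  The department carries Stage 2; the appellant now bears the burden.
At Stage 3 the appellant must meet the preponderance of the evidence (weight is at least 51): on (c) the weight is 75 less the opposing 24 gives net 51, which does reach 51, so (c) meets the standard.
  Stage 3 carried; the final stage is satisfied.
With every stage satisfied, the appellant prevails.

appellant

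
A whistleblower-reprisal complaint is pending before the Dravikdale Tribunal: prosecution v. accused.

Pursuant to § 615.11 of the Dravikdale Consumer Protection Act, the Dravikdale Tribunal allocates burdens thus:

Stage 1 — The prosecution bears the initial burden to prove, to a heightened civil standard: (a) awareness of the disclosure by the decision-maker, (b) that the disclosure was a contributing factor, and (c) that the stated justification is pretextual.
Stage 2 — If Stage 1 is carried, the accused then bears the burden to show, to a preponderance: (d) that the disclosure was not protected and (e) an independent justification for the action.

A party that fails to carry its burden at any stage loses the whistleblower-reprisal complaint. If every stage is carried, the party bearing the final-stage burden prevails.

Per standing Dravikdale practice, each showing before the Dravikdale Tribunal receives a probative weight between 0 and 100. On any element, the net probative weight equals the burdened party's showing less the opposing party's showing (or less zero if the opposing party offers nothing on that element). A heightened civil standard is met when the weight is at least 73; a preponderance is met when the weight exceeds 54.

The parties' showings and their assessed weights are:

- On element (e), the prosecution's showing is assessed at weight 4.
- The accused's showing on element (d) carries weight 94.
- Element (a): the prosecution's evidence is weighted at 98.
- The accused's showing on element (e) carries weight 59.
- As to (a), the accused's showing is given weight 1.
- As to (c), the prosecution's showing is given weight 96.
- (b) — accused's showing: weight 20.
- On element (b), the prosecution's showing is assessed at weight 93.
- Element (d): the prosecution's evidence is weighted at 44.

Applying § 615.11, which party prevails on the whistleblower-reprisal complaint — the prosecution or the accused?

Stage 1 — burden on prosecution; standard: a heightened civil standard (weight is at least 73).
    (a): 98 − 1 = 97 ≥ 73 [met]
    (b): 93 − 20 = 73 ≥ 73 [met]
    (c): 96 ≥ 73 [met]
  Stage 1 carried; the burden shifts to the accused.
Stage 2 — burden on accused; standard: a preponderance (weight exceeds 54).
    (d): 94 − 44 = 50 ≤ 54 [not met]
    (e): 59 − 4 = 55 > 54 [met]
  Stage 2 not carried; the accused fails its burden.
The analysis ends at Stage 2; the prosecution prevails.

prosecution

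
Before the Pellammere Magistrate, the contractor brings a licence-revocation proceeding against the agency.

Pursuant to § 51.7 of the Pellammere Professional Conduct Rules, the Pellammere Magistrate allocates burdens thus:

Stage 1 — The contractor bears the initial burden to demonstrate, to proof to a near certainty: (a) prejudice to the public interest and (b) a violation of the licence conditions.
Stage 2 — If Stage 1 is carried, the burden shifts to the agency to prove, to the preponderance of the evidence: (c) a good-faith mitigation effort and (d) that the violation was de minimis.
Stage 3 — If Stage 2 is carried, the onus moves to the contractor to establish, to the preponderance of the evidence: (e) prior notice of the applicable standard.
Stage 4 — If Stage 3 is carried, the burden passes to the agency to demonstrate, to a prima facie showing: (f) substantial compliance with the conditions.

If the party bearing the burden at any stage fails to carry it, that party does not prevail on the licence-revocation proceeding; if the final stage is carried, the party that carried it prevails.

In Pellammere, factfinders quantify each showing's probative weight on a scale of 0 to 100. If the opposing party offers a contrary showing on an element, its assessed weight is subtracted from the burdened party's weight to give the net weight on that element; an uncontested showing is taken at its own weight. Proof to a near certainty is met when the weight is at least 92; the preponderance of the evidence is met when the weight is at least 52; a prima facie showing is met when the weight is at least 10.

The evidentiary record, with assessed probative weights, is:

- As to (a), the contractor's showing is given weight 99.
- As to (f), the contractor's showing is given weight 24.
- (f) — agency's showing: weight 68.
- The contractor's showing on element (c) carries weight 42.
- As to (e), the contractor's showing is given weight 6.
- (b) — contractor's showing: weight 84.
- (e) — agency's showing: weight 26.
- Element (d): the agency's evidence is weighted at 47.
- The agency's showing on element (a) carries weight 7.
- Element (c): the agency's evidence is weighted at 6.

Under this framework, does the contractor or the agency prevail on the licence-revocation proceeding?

Stage 1 (contractor, proof to a near certainty, weight is at least 92): (a) net 99−7=92 ≥ 92 — meets; (b) 84 < 92 — fails.
  Not every element is met, so the contractor fails to carry Stage 1.
The agency prevails.

agency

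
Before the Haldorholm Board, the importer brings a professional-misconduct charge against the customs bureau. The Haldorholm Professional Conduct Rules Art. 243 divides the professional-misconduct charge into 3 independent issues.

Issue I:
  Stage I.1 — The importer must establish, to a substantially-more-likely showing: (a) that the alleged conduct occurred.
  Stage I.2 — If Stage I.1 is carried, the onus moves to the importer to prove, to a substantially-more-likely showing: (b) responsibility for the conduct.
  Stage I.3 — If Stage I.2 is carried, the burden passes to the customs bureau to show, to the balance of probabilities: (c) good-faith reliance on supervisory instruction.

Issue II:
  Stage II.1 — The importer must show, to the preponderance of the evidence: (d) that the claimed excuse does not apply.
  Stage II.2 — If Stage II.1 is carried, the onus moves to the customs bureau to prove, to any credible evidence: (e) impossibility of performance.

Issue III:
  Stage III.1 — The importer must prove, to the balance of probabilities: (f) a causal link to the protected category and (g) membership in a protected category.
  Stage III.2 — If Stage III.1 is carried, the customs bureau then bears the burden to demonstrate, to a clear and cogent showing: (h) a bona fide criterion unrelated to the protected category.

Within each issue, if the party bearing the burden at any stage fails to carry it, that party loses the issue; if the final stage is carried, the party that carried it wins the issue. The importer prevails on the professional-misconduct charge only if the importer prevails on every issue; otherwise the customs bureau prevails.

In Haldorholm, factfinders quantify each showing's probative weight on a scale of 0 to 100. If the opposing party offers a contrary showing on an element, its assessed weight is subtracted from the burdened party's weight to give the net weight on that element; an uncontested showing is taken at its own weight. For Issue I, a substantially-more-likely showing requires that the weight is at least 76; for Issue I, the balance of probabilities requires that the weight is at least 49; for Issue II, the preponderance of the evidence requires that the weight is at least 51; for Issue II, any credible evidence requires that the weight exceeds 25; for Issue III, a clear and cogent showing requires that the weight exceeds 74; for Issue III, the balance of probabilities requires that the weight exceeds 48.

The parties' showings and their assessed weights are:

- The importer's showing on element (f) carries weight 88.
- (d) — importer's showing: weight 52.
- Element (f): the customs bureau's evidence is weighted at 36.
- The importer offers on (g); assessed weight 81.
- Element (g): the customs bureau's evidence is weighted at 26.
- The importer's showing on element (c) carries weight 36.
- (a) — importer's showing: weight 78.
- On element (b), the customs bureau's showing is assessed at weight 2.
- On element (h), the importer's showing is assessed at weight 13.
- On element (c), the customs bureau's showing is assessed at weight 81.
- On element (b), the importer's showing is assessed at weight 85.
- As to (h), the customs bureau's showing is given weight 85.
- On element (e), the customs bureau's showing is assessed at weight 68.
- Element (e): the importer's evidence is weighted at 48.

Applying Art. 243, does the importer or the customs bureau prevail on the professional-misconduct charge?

importer

— Issue I —
At Stage I.1 the importer must meet a substantially-more-likely showing (weight is at least 76): on (a) the weight is 78, which does reach 76, so (a) meets the standard.
  All elements met. The importer retains the burden for Stage I.2.
At Stage I.2 the importer must meet a substantially-more-likely showing (weight is at least 76): on (b) the weight is 85 less the opposing 2 gives net 83, ≥ 76, so (b) meets the standard.
  Stage I.2 is satisfied; the onus moves to the customs bureau.
At Stage I.3 the customs bureau must meet the balance of probabilities (weight is at least 49): on (c) the weight is 81 less the opposing 36 gives net 45, < 49, so (c) does not meet the standard.
  Stage I.3 not carried; the customs bureau fails its burden.
The analysis ends at Stage I.3; the importer prevails on this issue.
— Issue II —
Stage II.1 — burden on importer; standard: the preponderance of the evidence (weight is at least 51).
    (d): 52 ≥ 51 [met]
  The importer carries Stage II.1; the customs bureau now bears the burden.
Stage II.2 — burden on customs bureau; standard: any credible evidence (weight exceeds 25).
    (e): 68 − 48 = 20 ≤ 25 [not met]
  The customs bureau does not carry Stage II.2.
So the importer prevails on this issue.
— Issue III —
Stage III.1 — burden on importer; standard: the balance of probabilities (weight exceeds 48).
    (f): 88 − 36 = 52 > 48 [met]
    (g): 81 − 26 = 55 > 48 [met]
  The importer carries Stage III.1; the customs bureau now bears the burden.
Stage III.2 — burden on customs bureau; standard: a clear and cogent showing (weight exceeds 74).
    (h): 85 − 13 = 72 ≤ 74 [not met]
  The customs bureau does not carry Stage III.2.
The importer prevails on this issue.
Per-issue: Issue I → importer; Issue II → importer; Issue III → importer. The importer must prevail on every issue; overall, the importer prevails.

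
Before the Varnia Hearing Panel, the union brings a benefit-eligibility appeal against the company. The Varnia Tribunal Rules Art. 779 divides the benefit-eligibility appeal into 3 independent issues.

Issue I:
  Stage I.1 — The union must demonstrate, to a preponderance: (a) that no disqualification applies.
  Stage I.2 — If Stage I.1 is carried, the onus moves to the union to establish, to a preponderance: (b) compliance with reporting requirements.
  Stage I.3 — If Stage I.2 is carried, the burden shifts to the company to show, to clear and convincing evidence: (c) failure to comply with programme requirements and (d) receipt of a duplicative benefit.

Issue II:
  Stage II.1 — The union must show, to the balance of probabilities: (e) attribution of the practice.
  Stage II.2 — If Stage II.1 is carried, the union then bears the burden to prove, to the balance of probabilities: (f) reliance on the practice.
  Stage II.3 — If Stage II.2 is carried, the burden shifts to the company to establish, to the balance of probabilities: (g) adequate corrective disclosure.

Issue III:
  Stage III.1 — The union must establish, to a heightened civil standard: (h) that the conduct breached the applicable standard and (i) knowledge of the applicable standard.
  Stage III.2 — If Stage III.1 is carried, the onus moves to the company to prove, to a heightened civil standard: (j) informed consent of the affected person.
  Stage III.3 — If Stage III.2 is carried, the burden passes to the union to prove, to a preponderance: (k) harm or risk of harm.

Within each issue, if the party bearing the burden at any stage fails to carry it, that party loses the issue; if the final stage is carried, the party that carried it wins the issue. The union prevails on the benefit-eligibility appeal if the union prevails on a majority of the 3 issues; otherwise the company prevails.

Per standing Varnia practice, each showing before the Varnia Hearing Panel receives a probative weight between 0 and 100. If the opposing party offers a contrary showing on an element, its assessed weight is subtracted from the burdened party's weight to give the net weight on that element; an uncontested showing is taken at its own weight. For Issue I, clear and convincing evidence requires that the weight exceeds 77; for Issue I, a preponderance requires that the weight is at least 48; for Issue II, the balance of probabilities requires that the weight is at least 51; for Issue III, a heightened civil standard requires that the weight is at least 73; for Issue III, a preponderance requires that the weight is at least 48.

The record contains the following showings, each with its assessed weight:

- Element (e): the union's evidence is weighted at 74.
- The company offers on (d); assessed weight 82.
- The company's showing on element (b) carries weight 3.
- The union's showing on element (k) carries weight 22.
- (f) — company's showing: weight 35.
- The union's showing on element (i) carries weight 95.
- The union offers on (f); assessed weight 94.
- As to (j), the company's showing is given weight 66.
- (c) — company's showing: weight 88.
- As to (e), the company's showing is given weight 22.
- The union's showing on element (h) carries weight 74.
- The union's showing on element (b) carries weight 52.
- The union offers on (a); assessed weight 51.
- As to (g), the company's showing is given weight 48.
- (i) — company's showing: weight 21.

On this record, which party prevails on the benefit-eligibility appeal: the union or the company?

union

— Issue I —
At Stage I.1 the union must meet a preponderance (weight is at least 48): on (a) the weight is 51, ≥ 48, so (a) meets the standard.
  All elements met. The union retains the burden for Stage I.2.
At Stage I.2 the union must meet a preponderance (weight is at least 48): on (b) the weight is 52 less the opposing 3 gives net 49, ≥ 48, so (b) meets the standard.
  All elements met. The burden passes to the company.
At Stage I.3 the company must meet clear and convincing evidence (weight exceeds 77): on (c) the weight is 88, which does exceed 77, so (c) meets the standard; on (d) the weight is 82, > 77, so (d) meets the standard.
  All elements met at the final stage.
Every stage carried; the company prevails on this issue.
— Issue II —
At Stage II.1 the union must meet the balance of probabilities (weight is at least 51): on (e) the weight is 74 less the opposing 22 gives net 52, ≥ 51, so (e) meets the standard.
  All elements met. The union retains the burden for Stage II.2.
At Stage II.2 the union must meet the balance of probabilities (weight is at least 51): on (f) the weight is 94 less the opposing 35 gives net 59, ≥ 51, so (f) meets the standard.
  All elements met. The burden passes to the company.
At Stage II.3 the company must meet the balance of probabilities (weight is at least 51): on (g) the weight is 48, which does not reach 51, so (g) does not meet the standard.
  Not every element is met, so the company fails to carry Stage II.3.
So the union prevails on this issue.
— Issue III —
Stage III.1 — burden on union; standard: a heightened civil standard (weight is at least 73).
    (h): 74 ≥ 73 [met]
    (i): 95 − 21 = 74 ≥ 73 [met]
  Stage III.1 is satisfied; the onus moves to the company.
Stage III.2 — burden on company; standard: a heightened civil standard (weight is at least 73).
    (j): 66 < 73 [not met]
  The company does not carry Stage III.2.
The analysis ends at Stage III.2; the union prevails on this issue.
Per-issue: Issue I → company; Issue II → union; Issue III → union. The union must prevail on a majority of issues; overall, the union prevails.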